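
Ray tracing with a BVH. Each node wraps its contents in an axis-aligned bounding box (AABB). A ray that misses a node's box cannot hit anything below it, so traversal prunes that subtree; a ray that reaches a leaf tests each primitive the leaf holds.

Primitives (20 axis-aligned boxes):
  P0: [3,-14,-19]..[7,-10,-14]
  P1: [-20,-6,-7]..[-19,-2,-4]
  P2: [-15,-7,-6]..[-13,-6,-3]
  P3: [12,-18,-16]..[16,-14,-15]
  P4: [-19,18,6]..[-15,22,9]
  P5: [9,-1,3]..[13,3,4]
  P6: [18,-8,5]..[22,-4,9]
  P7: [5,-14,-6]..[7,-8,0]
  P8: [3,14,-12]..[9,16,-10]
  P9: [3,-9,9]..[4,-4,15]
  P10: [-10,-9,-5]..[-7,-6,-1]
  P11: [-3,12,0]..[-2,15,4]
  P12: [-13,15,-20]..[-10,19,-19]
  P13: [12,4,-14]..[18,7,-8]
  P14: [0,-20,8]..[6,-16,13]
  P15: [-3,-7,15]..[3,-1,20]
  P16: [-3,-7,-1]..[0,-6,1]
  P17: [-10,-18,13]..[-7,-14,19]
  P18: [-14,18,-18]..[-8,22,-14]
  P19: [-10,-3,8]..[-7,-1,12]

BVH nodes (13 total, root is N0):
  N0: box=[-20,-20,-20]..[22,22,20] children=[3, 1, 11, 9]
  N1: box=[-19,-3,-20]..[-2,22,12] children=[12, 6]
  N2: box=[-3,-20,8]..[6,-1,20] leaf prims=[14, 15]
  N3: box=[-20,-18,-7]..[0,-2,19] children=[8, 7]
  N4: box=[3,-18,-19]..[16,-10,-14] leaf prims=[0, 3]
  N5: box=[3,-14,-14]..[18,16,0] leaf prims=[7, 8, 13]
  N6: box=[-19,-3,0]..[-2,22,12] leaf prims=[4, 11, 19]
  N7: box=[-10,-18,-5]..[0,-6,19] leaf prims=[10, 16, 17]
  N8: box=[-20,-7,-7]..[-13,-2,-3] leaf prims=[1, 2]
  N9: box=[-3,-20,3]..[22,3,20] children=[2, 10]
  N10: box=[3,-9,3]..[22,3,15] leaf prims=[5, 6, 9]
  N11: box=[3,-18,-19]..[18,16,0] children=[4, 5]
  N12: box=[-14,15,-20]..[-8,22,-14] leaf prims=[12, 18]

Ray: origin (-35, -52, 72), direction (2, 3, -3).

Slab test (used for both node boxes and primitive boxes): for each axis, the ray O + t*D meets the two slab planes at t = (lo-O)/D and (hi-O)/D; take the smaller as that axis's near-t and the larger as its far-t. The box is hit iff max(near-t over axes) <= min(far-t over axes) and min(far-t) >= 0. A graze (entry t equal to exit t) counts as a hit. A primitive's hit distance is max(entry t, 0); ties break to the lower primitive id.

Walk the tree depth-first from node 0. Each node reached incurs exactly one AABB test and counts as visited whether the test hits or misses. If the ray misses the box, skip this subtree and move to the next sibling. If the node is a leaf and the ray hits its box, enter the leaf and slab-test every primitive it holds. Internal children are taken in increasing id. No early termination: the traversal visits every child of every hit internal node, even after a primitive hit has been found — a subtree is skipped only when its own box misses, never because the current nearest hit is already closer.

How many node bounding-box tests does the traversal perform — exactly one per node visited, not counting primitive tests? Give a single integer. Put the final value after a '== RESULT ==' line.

Walk:
N0 x:[15/2,57/2] y:[32/3,74/3] z:[52/3,92/3] -> hit [52/3,74/3], descend [1, 3, 9, 11]
  N1 x:[8,33/2] y:[49/3,74/3] z:[20,92/3] -> miss, prune
  N3 x:[15/2,35/2] y:[34/3,50/3] z:[53/3,79/3] -> miss, prune
  N9 x:[16,57/2] y:[32/3,55/3] z:[52/3,23] -> hit [52/3,55/3], descend [2, 10]
    N2 x:[16,41/2] y:[32/3,17] z:[52/3,64/3] -> miss, prune
    N10 x:[19,57/2] y:[43/3,55/3] z:[19,23] -> miss, prune
  N11 x:[19,53/2] y:[34/3,68/3] z:[24,91/3] -> miss, prune

Summary -> nodes [0, 1, 3, 9, 2, 10, 11]; box-tests=7; leaf-entries=0; first=miss

== RESULT ==
7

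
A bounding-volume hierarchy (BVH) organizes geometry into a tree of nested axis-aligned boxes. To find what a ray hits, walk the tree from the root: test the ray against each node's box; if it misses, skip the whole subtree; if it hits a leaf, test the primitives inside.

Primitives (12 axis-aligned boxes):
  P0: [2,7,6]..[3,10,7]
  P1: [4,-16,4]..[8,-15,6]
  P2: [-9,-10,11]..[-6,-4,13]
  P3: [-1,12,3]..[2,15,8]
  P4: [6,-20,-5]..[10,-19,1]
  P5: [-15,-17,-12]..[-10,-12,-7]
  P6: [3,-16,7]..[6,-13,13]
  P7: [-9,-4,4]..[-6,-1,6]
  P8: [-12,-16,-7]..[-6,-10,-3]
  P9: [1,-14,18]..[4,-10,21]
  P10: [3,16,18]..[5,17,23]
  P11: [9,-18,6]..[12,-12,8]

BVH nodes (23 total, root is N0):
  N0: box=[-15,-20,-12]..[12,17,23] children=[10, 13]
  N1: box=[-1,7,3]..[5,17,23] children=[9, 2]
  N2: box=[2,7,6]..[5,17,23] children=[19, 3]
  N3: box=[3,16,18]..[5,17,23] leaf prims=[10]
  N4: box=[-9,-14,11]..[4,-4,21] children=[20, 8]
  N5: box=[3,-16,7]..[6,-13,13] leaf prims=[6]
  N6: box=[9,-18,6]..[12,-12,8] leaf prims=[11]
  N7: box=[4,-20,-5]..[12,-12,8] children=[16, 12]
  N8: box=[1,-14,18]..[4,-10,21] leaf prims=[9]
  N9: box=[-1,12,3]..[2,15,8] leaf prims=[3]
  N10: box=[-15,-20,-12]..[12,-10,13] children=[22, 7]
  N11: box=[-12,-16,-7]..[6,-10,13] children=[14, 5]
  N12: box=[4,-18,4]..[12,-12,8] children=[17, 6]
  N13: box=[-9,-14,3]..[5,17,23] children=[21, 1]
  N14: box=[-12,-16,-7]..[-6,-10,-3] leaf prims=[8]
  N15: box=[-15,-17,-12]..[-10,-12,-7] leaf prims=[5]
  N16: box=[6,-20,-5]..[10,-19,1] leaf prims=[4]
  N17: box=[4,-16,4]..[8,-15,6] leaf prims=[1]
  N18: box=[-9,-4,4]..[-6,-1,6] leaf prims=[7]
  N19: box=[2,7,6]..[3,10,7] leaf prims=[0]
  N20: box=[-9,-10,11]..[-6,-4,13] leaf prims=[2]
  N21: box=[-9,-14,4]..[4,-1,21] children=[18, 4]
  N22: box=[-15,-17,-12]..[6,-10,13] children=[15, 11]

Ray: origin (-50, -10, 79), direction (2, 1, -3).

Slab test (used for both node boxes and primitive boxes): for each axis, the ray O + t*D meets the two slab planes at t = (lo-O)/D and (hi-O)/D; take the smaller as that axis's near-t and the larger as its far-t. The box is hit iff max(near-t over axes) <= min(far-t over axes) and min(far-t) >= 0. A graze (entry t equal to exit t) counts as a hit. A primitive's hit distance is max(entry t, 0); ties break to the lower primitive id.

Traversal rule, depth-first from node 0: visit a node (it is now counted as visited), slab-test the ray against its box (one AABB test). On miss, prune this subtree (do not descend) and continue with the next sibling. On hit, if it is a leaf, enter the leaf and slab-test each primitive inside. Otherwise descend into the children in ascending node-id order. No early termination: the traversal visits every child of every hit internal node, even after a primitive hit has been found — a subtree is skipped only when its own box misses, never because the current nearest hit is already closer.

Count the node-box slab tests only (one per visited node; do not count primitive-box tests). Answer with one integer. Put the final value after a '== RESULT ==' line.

Walk:
N0 x:[35/2,31] y:[-10,27] z:[56/3,91/3] -> hit [56/3,27], descend [10, 13]
  N10 x:[35/2,31] y:[-10,0] z:[22,91/3] -> miss, prune
  N13 x:[41/2,55/2] y:[-4,27] z:[56/3,76/3] -> hit [41/2,76/3], descend [1, 21]
    N1 x:[49/2,55/2] y:[17,27] z:[56/3,76/3] -> hit [49/2,76/3], descend [2, 9]
      N2 x:[26,55/2] y:[17,27] z:[56/3,73/3] -> miss, prune
      N9 x:[49/2,26] y:[22,25] z:[71/3,76/3] -> hit [49/2,25] leaf, test {P3@t=49/2}
    N21 x:[41/2,27] y:[-4,9] z:[58/3,25] -> miss, prune

Visited [0, 10, 13, 1, 2, 9, 21]. Tests: 7 box, 1 leaf. Nearest: P3.

== RESULT ==
7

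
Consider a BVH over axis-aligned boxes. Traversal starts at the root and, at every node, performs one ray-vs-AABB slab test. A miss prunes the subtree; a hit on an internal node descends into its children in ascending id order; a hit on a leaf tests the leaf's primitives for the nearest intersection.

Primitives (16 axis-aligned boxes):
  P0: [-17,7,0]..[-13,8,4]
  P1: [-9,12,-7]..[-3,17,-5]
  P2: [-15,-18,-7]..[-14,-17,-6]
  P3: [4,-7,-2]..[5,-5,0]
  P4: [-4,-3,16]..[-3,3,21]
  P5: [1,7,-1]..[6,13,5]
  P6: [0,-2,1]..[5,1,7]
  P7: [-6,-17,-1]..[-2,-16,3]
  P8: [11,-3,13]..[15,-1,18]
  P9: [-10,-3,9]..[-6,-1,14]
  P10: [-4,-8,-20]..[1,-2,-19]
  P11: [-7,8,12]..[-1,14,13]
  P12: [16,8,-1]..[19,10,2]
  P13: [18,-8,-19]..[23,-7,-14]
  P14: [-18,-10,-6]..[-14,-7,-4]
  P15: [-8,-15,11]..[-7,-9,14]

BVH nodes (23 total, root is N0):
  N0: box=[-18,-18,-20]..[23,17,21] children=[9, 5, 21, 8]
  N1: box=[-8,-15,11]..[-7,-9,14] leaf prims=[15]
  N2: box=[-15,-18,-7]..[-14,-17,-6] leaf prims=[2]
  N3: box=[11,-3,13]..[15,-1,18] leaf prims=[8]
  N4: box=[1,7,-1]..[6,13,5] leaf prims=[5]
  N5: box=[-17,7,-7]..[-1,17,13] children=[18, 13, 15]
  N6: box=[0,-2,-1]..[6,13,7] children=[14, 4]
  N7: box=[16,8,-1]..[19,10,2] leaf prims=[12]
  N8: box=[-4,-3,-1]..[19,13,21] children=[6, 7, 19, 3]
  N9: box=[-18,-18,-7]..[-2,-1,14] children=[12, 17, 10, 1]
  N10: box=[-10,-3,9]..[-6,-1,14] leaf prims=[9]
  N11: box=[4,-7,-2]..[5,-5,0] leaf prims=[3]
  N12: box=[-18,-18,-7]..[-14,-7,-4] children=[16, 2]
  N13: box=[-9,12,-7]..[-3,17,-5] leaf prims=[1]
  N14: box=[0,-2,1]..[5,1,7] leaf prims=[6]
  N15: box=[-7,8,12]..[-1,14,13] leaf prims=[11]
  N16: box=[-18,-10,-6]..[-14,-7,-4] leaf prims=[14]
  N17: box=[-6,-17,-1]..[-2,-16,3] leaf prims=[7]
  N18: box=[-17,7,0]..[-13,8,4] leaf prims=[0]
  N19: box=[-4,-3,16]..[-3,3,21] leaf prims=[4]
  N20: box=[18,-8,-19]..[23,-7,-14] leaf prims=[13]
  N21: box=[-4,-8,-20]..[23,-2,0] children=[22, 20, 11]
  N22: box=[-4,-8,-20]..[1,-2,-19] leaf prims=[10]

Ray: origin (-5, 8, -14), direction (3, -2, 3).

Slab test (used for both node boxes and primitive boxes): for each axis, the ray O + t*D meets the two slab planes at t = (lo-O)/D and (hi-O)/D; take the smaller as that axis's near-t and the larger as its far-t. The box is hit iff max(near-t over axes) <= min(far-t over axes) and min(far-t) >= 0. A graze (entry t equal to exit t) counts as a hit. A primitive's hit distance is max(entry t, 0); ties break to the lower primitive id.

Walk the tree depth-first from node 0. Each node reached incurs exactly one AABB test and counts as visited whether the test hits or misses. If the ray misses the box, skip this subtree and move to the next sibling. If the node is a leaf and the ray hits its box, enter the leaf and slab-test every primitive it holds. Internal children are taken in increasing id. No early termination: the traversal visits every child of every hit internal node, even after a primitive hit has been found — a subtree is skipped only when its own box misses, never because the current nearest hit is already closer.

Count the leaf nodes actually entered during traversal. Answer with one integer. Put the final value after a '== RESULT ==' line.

Trace the traversal:
N0 x:[-13/3,28/3] y:[-9/2,13] z:[-2,35/3] -> hit [-2,28/3], descend [5, 8, 9, 21]
  N5 x:[-4,4/3] y:[-9/2,1/2] z:[7/3,9] -> miss, prune
  N8 x:[1/3,8] y:[-5/2,11/2] z:[13/3,35/3] -> hit [13/3,11/2], descend [3, 6, 7, 19]
    N3 x:[16/3,20/3] y:[9/2,11/2] z:[9,32/3] -> miss, prune
    N6 x:[5/3,11/3] y:[-5/2,5] z:[13/3,7] -> miss, prune
    N7 x:[7,8] y:[-1,0] z:[13/3,16/3] -> miss, prune
    N19 x:[1/3,2/3] y:[5/2,11/2] z:[10,35/3] -> miss, prune
  N9 x:[-13/3,1] y:[9/2,13] z:[7/3,28/3] -> miss, prune
  N21 x:[1/3,28/3] y:[5,8] z:[-2,14/3] -> miss, prune

Summary -> nodes [0, 5, 8, 3, 6, 7, 19, 9, 21]; box-tests=9; leaf-entries=0; first=miss

== RESULT ==
0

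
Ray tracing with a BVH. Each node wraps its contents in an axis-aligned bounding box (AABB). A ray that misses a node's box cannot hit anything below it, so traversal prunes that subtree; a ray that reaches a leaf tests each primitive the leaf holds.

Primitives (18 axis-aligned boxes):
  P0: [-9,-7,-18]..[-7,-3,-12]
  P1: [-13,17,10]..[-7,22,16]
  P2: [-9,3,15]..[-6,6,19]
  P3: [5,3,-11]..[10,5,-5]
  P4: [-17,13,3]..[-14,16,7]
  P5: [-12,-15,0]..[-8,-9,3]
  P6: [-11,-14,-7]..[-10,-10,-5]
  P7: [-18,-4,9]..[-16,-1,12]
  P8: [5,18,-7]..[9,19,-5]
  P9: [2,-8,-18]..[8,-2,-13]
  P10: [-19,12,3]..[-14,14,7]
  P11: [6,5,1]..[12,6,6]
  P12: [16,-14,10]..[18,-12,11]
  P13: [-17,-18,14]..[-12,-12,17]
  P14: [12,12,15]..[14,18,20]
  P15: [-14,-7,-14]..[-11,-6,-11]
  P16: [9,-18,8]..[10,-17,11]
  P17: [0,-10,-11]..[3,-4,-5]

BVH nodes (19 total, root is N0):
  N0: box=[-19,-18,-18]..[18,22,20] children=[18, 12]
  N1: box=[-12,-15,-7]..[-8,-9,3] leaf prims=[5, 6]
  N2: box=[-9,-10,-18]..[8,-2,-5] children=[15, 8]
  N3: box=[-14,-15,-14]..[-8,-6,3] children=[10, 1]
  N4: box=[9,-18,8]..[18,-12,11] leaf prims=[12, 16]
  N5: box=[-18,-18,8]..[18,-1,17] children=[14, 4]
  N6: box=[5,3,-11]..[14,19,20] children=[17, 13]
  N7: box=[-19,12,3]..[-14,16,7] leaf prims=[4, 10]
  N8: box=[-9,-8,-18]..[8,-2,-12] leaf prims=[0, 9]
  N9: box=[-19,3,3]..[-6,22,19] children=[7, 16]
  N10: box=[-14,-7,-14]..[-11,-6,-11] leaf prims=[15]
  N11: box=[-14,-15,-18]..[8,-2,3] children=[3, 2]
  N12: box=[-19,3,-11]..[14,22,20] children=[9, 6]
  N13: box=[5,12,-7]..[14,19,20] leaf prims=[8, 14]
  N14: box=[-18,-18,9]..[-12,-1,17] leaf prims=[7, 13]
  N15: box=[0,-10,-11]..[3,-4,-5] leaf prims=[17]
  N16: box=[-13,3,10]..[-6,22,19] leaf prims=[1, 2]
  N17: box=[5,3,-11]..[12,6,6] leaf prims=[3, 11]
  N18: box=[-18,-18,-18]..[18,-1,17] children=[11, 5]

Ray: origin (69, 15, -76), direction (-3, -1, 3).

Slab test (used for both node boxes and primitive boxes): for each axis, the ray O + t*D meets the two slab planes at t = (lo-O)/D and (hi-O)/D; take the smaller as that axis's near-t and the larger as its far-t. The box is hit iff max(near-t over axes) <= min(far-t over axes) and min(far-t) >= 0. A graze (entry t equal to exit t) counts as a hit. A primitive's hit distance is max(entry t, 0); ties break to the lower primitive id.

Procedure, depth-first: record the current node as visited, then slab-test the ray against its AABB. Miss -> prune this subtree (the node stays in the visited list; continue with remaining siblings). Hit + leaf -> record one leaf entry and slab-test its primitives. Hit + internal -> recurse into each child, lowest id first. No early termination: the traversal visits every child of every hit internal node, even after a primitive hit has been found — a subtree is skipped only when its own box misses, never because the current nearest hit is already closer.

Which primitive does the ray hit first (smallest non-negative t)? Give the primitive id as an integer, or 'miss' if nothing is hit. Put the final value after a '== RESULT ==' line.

Trace the traversal:
N0 x:[17,88/3] y:[-7,33] z:[58/3,32] -> hit [58/3,88/3], descend [12, 18]
  N12 x:[55/3,88/3] y:[-7,12] z:[65/3,32] -> miss, prune
  N18 x:[17,29] y:[16,33] z:[58/3,31] -> hit [58/3,29], descend [5, 11]
    N5 x:[17,29] y:[16,33] z:[28,31] -> hit [28,29], descend [4, 14]
      N4 x:[17,20] y:[27,33] z:[28,29] -> miss, prune
      N14 x:[27,29] y:[16,33] z:[85/3,31] -> hit [85/3,29] leaf, test {P7(miss), P13(miss)}
    N11 x:[61/3,83/3] y:[17,30] z:[58/3,79/3] -> hit [61/3,79/3], descend [2, 3]
      N2 x:[61/3,26] y:[17,25] z:[58/3,71/3] -> hit [61/3,71/3], descend [8, 15]
        N8 x:[61/3,26] y:[17,23] z:[58/3,64/3] -> hit [61/3,64/3] leaf, test {P0(miss), P9@t=61/3}
        N15 x:[22,23] y:[19,25] z:[65/3,71/3] -> hit [22,23] leaf, test {P17@t=22}
      N3 x:[77/3,83/3] y:[21,30] z:[62/3,79/3] -> hit [77/3,79/3], descend [1, 10]
        N1 x:[77/3,27] y:[24,30] z:[23,79/3] -> hit [77/3,79/3] leaf, test {P5@t=77/3, P6(miss)}
        N10 x:[80/3,83/3] y:[21,22] z:[62/3,65/3] -> miss, prune

order=[0, 12, 18, 5, 4, 14, 11, 2, 8, 15, 3, 1, 10]  |boxes|=13  |leaves|=4  hit=P9

== RESULT ==
9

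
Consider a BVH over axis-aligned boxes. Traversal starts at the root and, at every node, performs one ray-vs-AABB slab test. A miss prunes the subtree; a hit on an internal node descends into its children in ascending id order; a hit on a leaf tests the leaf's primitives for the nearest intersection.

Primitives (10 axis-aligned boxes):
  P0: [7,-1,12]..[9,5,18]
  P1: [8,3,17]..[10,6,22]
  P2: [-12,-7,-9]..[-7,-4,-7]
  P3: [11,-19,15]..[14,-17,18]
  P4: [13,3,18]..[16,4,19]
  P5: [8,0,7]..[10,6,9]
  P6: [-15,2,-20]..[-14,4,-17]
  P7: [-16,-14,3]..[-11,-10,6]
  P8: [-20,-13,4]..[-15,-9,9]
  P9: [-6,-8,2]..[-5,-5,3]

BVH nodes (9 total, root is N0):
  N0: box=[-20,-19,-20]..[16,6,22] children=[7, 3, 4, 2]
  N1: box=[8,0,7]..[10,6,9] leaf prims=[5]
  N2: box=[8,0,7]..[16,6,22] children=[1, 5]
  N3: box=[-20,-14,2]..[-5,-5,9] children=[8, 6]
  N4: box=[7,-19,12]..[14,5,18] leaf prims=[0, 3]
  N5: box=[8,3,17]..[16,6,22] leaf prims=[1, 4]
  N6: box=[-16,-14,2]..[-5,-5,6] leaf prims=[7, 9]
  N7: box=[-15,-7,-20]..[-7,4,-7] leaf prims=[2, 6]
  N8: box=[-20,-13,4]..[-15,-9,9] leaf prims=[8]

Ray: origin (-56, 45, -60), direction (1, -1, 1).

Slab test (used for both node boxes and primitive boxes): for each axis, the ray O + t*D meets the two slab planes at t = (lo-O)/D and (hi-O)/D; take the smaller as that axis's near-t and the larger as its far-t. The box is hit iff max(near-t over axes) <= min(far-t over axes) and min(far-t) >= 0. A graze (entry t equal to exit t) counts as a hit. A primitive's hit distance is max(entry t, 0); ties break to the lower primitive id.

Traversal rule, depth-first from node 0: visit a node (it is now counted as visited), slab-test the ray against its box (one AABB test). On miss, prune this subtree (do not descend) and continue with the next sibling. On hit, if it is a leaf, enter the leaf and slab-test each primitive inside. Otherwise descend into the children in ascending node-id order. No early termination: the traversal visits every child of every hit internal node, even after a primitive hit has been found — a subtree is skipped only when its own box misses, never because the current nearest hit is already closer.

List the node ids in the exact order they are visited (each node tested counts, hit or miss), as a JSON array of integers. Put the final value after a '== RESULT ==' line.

Trace the traversal:
N0 x:[36,72] y:[39,64] z:[40,82] -> hit [40,64], descend [2, 3, 4, 7]
  N2 x:[64,72] y:[39,45] z:[67,82] -> miss, prune
  N3 x:[36,51] y:[50,59] z:[62,69] -> miss, prune
  N4 x:[63,70] y:[40,64] z:[72,78] -> miss, prune
  N7 x:[41,49] y:[41,52] z:[40,53] -> hit [41,49] leaf, test {P2(miss), P6@t=41}

Summary -> nodes [0, 2, 3, 4, 7]; box-tests=5; leaf-entries=1; first=P6

== RESULT ==
[0, 2, 3, 4, 7]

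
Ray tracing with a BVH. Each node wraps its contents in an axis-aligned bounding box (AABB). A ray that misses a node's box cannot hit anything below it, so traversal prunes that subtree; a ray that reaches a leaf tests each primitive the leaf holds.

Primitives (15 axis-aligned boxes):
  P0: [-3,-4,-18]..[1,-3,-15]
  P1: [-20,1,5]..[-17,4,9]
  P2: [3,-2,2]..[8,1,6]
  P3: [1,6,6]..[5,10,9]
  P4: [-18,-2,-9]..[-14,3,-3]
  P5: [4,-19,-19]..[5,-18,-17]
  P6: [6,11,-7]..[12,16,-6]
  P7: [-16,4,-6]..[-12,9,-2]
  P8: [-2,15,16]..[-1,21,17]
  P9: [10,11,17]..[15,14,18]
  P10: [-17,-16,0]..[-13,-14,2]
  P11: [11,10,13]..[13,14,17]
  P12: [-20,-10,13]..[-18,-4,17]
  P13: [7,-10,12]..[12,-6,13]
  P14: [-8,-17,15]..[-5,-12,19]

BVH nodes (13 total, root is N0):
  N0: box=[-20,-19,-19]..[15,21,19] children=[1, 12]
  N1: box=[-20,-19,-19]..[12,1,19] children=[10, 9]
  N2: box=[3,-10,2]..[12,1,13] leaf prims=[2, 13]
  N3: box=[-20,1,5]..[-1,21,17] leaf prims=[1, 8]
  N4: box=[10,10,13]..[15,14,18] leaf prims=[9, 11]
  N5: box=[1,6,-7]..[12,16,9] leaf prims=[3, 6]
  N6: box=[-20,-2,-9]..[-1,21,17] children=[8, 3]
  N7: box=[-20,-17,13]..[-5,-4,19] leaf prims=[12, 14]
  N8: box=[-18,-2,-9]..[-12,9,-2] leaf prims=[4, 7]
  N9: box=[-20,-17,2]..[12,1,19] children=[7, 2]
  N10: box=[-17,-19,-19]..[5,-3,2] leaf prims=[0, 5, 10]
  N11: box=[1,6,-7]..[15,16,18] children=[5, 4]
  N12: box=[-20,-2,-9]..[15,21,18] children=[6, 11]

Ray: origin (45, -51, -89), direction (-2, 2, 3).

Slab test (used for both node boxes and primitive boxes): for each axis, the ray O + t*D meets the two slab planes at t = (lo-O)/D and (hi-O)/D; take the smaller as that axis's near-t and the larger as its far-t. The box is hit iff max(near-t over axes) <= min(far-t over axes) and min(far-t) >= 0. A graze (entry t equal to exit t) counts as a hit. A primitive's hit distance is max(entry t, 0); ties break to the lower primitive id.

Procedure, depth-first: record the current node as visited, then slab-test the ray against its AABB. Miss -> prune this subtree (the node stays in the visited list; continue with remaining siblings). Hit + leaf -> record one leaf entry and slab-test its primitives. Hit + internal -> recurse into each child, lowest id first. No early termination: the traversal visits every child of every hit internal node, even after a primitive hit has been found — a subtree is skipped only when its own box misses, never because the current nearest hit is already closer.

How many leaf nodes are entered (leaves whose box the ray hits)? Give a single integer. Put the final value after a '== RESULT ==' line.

Traverse from the root:
N0 x:[15,65/2] y:[16,36] z:[70/3,36] -> hit [70/3,65/2], descend [1, 12]
  N1 x:[33/2,65/2] y:[16,26] z:[70/3,36] -> hit [70/3,26], descend [9, 10]
    N9 x:[33/2,65/2] y:[17,26] z:[91/3,36] -> miss, prune
    N10 x:[20,31] y:[16,24] z:[70/3,91/3] -> hit [70/3,24] leaf, test {P0@t=71/3, P5(miss), P10(miss)}
  N12 x:[15,65/2] y:[49/2,36] z:[80/3,107/3] -> hit [80/3,65/2], descend [6, 11]
    N6 x:[23,65/2] y:[49/2,36] z:[80/3,106/3] -> hit [80/3,65/2], descend [3, 8]
      N3 x:[23,65/2] y:[26,36] z:[94/3,106/3] -> hit [94/3,65/2] leaf, test {P1(miss), P8(miss)}
      N8 x:[57/2,63/2] y:[49/2,30] z:[80/3,29] -> hit [57/2,29] leaf, test {P4(miss), P7@t=57/2}
    N11 x:[15,22] y:[57/2,67/2] z:[82/3,107/3] -> miss, prune

9 AABB tests over nodes [0, 1, 9, 10, 12, 6, 3, 8, 11]; 3 leaves entered; closest P0.

== RESULT ==
3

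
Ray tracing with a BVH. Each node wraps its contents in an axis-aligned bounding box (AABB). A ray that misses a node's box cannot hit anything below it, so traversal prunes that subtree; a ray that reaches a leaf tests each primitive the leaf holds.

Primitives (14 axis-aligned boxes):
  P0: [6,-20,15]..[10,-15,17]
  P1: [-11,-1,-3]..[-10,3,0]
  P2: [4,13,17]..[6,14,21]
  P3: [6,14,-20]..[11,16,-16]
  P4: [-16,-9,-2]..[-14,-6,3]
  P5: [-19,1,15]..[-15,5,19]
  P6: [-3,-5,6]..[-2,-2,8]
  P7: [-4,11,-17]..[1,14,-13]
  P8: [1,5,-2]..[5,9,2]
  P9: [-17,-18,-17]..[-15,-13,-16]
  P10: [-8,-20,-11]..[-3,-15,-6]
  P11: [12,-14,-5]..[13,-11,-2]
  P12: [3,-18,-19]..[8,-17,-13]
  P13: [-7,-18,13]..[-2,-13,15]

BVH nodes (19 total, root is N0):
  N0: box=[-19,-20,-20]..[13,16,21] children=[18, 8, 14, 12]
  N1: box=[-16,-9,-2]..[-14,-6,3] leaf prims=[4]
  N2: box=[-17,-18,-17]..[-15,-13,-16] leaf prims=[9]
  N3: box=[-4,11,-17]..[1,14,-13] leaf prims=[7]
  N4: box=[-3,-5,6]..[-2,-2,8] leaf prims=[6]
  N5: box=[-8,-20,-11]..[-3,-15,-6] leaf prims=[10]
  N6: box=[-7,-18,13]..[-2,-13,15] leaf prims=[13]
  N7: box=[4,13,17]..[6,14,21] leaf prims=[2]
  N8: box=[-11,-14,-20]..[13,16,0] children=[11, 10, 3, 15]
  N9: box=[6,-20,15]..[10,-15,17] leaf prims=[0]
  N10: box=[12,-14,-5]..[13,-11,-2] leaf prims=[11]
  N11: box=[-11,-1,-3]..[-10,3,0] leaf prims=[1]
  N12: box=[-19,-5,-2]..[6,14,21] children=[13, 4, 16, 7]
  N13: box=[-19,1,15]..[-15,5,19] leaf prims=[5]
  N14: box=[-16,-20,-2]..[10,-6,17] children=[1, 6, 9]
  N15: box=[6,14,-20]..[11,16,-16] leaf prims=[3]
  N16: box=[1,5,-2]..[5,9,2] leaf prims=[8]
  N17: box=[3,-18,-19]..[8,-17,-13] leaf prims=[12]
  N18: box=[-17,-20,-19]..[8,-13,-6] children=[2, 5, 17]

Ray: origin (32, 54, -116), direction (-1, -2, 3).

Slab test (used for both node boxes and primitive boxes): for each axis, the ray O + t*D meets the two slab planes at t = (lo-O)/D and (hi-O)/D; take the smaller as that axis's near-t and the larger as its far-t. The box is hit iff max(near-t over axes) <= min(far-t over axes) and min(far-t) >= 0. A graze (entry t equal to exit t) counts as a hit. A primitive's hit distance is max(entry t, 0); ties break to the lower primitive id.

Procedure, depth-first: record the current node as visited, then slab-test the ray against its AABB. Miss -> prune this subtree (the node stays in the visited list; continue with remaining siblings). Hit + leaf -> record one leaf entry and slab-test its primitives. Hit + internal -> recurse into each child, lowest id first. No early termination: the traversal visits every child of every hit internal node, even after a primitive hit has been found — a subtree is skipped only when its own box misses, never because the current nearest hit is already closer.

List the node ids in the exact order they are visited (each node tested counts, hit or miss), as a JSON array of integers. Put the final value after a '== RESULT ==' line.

Walk:
N0 x:[19,51] y:[19,37] z:[32,137/3] -> hit [32,37], descend [8, 12, 14, 18]
  N8 x:[19,43] y:[19,34] z:[32,116/3] -> hit [32,34], descend [3, 10, 11, 15]
    N3 x:[31,36] y:[20,43/2] z:[33,103/3] -> miss, prune
    N10 x:[19,20] y:[65/2,34] z:[37,38] -> miss, prune
    N11 x:[42,43] y:[51/2,55/2] z:[113/3,116/3] -> miss, prune
    N15 x:[21,26] y:[19,20] z:[32,100/3] -> miss, prune
  N12 x:[26,51] y:[20,59/2] z:[38,137/3] -> miss, prune
  N14 x:[22,48] y:[30,37] z:[38,133/3] -> miss, prune
  N18 x:[24,49] y:[67/2,37] z:[97/3,110/3] -> hit [67/2,110/3], descend [2, 5, 17]
    N2 x:[47,49] y:[67/2,36] z:[33,100/3] -> miss, prune
    N5 x:[35,40] y:[69/2,37] z:[35,110/3] -> hit [35,110/3] leaf, test {P10@t=35}
    N17 x:[24,29] y:[71/2,36] z:[97/3,103/3] -> miss, prune

Visited [0, 8, 3, 10, 11, 15, 12, 14, 18, 2, 5, 17]. Tests: 12 box, 1 leaf. Nearest: P10.

== RESULT ==
[0, 8, 3, 10, 11, 15, 12, 14, 18, 2, 5, 17]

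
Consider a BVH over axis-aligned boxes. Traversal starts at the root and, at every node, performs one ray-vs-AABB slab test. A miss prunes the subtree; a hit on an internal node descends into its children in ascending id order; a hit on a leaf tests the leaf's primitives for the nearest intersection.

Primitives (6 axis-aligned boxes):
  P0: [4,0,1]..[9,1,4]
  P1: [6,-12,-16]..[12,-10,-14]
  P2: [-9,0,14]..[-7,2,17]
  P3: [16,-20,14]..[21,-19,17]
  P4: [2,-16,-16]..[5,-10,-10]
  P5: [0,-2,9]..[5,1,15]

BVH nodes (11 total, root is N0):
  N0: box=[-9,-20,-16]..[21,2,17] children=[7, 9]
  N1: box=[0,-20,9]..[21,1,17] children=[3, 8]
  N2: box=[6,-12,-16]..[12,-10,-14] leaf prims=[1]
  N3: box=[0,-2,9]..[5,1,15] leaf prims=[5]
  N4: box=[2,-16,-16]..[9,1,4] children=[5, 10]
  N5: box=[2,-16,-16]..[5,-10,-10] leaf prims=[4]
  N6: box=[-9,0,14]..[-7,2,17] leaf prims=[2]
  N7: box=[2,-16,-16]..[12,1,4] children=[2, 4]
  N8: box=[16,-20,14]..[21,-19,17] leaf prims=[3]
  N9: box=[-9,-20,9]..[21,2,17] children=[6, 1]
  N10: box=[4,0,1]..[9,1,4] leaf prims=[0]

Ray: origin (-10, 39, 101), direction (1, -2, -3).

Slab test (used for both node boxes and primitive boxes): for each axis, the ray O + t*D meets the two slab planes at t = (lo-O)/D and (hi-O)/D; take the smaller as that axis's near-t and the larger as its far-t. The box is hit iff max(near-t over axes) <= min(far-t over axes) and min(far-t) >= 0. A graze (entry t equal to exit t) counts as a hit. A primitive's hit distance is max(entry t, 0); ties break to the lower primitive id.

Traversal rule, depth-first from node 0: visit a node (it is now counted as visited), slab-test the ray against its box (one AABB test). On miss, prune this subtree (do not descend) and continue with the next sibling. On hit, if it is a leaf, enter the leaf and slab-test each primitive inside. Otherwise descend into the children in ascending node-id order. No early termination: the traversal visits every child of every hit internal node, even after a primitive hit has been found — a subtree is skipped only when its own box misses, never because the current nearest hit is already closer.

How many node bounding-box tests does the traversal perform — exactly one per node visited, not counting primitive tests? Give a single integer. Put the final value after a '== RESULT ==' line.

Traverse from the root:
N0 x:[1,31] y:[37/2,59/2] z:[28,39] -> hit [28,59/2], descend [7, 9]
  N7 x:[12,22] y:[19,55/2] z:[97/3,39] -> miss, prune
  N9 x:[1,31] y:[37/2,59/2] z:[28,92/3] -> hit [28,59/2], descend [1, 6]
    N1 x:[10,31] y:[19,59/2] z:[28,92/3] -> hit [28,59/2], descend [3, 8]
      N3 x:[10,15] y:[19,41/2] z:[86/3,92/3] -> miss, prune
      N8 x:[26,31] y:[29,59/2] z:[28,29] -> hit [29,29] leaf, test {P3@t=29}
    N6 x:[1,3] y:[37/2,39/2] z:[28,29] -> miss, prune

Visited [0, 7, 9, 1, 3, 8, 6]. Tests: 7 box, 1 leaf. Nearest: P3.

== RESULT ==
7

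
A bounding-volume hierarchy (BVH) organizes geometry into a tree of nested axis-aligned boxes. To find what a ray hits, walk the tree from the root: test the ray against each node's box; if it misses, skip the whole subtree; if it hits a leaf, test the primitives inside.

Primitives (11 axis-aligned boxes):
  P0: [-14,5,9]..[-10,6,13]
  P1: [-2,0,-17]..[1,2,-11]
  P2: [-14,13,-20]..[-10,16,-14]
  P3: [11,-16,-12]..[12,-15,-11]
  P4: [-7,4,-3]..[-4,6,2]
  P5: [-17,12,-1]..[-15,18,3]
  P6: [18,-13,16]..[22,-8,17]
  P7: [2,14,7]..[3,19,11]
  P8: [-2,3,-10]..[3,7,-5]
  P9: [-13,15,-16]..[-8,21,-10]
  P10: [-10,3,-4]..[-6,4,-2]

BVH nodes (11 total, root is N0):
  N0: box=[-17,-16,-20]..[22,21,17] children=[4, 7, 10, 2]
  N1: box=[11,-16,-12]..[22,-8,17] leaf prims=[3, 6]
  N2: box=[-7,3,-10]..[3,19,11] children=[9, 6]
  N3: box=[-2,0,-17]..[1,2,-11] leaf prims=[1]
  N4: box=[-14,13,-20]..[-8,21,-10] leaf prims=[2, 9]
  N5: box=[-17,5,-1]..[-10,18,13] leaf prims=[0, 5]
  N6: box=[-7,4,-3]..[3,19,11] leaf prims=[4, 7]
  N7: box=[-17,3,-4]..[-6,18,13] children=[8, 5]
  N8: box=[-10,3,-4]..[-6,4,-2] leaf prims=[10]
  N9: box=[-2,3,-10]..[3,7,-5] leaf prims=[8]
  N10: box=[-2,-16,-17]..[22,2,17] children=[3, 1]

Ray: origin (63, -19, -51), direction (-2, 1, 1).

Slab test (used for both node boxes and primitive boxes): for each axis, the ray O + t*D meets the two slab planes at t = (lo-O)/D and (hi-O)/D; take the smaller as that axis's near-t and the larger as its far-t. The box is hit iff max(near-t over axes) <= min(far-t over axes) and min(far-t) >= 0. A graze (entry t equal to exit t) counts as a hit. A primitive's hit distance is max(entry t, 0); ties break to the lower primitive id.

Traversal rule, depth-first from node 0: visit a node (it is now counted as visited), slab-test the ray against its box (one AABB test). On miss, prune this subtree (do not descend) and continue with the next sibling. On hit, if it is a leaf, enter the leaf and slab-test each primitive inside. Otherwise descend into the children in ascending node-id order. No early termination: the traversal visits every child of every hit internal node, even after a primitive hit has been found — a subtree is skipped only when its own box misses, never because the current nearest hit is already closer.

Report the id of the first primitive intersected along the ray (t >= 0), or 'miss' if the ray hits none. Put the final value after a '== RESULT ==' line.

Walk:
N0 x:[41/2,40] y:[3,40] z:[31,68] -> hit [31,40], descend [2, 4, 7, 10]
  N2 x:[30,35] y:[22,38] z:[41,62] -> miss, prune
  N4 x:[71/2,77/2] y:[32,40] z:[31,41] -> hit [71/2,77/2] leaf, test {P2(miss), P9@t=71/2}
  N7 x:[69/2,40] y:[22,37] z:[47,64] -> miss, prune
  N10 x:[41/2,65/2] y:[3,21] z:[34,68] -> miss, prune

Summary -> nodes [0, 2, 4, 7, 10]; box-tests=5; leaf-entries=1; first=P9

== RESULT ==
9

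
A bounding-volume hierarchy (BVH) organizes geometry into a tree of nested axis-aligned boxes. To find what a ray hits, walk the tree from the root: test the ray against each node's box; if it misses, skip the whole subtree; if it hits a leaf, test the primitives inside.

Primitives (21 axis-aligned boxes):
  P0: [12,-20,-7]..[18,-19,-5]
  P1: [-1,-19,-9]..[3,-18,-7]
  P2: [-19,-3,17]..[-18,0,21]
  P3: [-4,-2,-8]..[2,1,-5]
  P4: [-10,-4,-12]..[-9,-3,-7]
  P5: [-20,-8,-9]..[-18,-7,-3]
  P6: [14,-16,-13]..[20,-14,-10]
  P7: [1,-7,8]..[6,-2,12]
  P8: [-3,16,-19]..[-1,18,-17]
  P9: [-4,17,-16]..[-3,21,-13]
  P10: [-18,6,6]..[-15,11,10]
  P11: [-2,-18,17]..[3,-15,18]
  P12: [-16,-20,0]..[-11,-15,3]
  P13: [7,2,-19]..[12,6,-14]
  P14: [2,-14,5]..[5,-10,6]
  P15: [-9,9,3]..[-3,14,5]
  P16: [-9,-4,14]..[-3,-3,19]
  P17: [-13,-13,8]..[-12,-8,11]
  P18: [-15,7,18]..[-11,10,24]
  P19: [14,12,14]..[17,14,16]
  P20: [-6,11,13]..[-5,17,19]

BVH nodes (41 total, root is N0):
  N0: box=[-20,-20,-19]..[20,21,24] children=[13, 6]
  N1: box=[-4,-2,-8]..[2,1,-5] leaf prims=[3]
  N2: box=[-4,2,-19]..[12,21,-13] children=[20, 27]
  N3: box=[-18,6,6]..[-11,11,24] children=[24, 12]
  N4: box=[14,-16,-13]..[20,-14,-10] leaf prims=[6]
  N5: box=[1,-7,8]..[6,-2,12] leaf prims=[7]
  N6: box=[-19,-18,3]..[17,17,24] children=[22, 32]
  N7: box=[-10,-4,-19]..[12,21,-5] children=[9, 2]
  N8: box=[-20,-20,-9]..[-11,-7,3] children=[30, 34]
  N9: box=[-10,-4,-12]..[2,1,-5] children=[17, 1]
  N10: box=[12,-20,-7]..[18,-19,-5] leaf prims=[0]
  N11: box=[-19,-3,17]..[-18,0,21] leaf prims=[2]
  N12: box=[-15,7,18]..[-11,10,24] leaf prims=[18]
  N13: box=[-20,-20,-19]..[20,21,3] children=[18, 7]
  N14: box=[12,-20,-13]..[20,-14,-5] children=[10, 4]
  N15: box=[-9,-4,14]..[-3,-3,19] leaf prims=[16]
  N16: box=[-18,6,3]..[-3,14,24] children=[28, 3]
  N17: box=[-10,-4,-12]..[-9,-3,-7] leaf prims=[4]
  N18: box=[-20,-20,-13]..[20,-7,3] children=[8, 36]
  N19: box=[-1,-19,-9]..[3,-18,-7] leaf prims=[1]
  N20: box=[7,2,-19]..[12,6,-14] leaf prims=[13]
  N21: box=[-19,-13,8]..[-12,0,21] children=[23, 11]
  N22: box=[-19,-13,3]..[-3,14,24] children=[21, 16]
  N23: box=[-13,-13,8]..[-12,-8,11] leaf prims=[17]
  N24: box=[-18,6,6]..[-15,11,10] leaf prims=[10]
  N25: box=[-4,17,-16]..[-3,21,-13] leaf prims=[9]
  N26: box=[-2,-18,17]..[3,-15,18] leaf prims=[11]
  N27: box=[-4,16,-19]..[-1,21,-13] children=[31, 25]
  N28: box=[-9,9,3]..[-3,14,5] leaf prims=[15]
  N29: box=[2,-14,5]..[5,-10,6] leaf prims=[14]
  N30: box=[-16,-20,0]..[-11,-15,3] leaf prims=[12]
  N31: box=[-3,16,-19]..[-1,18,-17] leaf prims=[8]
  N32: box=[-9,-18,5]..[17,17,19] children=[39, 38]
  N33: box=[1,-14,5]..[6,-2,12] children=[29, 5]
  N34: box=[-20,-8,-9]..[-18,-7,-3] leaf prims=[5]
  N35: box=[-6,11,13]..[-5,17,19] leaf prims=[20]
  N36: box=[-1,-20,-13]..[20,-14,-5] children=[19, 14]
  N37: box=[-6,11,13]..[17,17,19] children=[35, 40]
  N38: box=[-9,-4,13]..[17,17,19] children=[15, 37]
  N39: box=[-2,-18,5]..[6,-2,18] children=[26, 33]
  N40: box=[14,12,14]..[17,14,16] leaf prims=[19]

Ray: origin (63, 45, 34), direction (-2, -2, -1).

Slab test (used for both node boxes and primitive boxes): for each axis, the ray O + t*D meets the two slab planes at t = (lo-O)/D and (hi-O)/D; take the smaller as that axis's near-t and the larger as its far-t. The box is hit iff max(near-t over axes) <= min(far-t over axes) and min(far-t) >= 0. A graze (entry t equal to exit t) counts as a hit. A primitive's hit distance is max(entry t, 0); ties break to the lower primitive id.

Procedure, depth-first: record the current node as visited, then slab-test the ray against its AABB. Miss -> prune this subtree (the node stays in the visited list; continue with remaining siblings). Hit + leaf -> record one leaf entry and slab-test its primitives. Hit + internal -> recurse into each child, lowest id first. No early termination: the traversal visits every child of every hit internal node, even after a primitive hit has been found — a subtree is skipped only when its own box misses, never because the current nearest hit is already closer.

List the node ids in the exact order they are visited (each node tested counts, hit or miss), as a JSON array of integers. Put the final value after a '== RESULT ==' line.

Trace the traversal:
N0 x:[43/2,83/2] y:[12,65/2] z:[10,53] -> hit [43/2,65/2], descend [6, 13]
  N6 x:[23,41] y:[14,63/2] z:[10,31] -> hit [23,31], descend [22, 32]
    N22 x:[33,41] y:[31/2,29] z:[10,31] -> miss, prune
    N32 x:[23,36] y:[14,63/2] z:[15,29] -> hit [23,29], descend [38, 39]
      N38 x:[23,36] y:[14,49/2] z:[15,21] -> miss, prune
      N39 x:[57/2,65/2] y:[47/2,63/2] z:[16,29] -> hit [57/2,29], descend [26, 33]
        N26 x:[30,65/2] y:[30,63/2] z:[16,17] -> miss, prune
        N33 x:[57/2,31] y:[47/2,59/2] z:[22,29] -> hit [57/2,29], descend [5, 29]
          N5 x:[57/2,31] y:[47/2,26] z:[22,26] -> miss, prune
          N29 x:[29,61/2] y:[55/2,59/2] z:[28,29] -> hit [29,29] leaf, test {P14@t=29}
  N13 x:[43/2,83/2] y:[12,65/2] z:[31,53] -> hit [31,65/2], descend [7, 18]
    N7 x:[51/2,73/2] y:[12,49/2] z:[39,53] -> miss, prune
    N18 x:[43/2,83/2] y:[26,65/2] z:[31,47] -> hit [31,65/2], descend [8, 36]
      N8 x:[37,83/2] y:[26,65/2] z:[31,43] -> miss, prune
      N36 x:[43/2,32] y:[59/2,65/2] z:[39,47] -> miss, prune

Visited [0, 6, 22, 32, 38, 39, 26, 33, 5, 29, 13, 7, 18, 8, 36]. Tests: 15 box, 1 leaf. Nearest: P14.

== RESULT ==
[0, 6, 22, 32, 38, 39, 26, 33, 5, 29, 13, 7, 18, 8, 36]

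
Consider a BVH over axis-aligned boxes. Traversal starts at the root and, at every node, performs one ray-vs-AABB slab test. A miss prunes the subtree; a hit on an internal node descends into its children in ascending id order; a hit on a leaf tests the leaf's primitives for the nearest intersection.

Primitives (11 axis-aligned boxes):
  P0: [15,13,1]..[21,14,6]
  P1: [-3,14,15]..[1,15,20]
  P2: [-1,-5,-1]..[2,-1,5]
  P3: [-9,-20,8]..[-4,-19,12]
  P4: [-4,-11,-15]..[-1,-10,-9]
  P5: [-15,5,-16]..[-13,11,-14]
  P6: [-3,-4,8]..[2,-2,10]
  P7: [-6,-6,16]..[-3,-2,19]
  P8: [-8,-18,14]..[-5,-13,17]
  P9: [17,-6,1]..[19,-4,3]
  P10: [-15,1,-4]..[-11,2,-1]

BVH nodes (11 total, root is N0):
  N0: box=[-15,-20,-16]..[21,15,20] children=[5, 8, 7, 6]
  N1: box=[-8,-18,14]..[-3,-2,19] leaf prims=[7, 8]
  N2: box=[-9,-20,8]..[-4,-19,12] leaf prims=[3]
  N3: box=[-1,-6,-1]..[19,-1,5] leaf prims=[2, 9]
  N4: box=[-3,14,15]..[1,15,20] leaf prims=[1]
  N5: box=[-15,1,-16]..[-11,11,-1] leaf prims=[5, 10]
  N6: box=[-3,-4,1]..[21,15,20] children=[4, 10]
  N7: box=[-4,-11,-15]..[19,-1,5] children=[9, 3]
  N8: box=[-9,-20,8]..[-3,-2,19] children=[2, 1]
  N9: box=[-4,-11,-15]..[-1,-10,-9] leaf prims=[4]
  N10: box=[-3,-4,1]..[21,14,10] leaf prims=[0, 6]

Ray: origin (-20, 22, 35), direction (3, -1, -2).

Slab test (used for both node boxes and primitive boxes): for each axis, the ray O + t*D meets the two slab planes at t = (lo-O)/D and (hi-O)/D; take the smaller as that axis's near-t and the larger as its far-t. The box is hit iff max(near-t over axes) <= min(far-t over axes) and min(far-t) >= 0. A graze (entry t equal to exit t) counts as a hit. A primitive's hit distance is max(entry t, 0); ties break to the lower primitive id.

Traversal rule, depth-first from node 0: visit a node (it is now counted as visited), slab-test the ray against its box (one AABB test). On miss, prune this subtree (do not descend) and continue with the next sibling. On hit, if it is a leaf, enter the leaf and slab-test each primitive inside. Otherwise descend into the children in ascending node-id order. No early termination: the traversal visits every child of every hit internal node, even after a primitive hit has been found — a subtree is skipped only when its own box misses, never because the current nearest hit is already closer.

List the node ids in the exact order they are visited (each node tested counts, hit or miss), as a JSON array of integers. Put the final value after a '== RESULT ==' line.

Trace the traversal:
N0 x:[5/3,41/3] y:[7,42] z:[15/2,51/2] -> hit [15/2,41/3], descend [5, 6, 7, 8]
  N5 x:[5/3,3] y:[11,21] z:[18,51/2] -> miss, prune
  N6 x:[17/3,41/3] y:[7,26] z:[15/2,17] -> hit [15/2,41/3], descend [4, 10]
    N4 x:[17/3,7] y:[7,8] z:[15/2,10] -> miss, prune
    N10 x:[17/3,41/3] y:[8,26] z:[25/2,17] -> hit [25/2,41/3] leaf, test {P0(miss), P6(miss)}
  N7 x:[16/3,13] y:[23,33] z:[15,25] -> miss, prune
  N8 x:[11/3,17/3] y:[24,42] z:[8,27/2] -> miss, prune

Visited [0, 5, 6, 4, 10, 7, 8]. Tests: 7 box, 1 leaf. Nearest: miss.

== RESULT ==
[0, 5, 6, 4, 10, 7, 8]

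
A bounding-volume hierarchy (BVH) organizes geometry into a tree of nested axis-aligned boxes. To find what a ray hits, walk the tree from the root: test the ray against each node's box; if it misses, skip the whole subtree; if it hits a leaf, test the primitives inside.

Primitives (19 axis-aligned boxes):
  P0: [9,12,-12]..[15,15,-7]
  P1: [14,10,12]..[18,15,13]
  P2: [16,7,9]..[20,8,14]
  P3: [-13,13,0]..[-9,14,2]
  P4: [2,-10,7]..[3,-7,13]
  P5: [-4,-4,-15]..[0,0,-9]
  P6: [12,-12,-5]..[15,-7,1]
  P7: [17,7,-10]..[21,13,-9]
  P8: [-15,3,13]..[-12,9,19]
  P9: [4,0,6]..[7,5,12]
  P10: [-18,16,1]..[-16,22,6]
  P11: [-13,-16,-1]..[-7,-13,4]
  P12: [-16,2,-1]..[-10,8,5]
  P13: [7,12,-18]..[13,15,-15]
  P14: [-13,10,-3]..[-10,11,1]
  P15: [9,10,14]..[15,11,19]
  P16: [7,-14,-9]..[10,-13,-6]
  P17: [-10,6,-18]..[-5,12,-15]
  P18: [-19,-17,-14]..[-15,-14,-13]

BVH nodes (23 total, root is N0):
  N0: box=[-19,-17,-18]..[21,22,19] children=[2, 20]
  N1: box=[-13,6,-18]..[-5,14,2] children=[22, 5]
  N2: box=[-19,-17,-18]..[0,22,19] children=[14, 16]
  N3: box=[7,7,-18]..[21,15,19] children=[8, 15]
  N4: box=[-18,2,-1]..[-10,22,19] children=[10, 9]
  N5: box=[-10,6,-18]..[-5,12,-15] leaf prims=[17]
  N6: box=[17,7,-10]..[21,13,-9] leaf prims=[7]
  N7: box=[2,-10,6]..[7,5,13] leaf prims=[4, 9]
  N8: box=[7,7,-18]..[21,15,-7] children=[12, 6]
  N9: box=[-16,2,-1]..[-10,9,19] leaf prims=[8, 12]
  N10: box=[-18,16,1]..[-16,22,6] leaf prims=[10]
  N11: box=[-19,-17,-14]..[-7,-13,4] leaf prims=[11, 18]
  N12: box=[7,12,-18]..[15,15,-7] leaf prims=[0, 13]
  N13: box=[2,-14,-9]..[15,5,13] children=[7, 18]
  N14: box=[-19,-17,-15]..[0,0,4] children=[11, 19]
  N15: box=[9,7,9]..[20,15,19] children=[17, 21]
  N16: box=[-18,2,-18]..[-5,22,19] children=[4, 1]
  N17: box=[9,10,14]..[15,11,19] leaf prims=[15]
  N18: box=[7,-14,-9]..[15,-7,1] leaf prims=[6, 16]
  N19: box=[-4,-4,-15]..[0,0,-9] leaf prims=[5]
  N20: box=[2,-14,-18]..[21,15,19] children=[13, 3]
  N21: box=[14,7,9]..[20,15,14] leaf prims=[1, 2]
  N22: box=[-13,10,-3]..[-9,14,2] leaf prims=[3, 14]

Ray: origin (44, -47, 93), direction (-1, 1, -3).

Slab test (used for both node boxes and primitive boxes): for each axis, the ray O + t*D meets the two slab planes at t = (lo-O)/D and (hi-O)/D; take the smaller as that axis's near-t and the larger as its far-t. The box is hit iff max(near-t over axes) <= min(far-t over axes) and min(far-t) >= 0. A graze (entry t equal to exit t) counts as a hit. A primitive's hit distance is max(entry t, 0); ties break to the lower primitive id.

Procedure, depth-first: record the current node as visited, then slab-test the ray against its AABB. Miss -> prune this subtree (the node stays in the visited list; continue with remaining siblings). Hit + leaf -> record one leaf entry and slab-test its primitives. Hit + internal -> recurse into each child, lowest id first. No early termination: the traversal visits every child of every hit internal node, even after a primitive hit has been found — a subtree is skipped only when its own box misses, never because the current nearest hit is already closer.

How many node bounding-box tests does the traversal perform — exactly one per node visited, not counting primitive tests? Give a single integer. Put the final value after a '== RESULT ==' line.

Traverse from the root:
N0 x:[23,63] y:[30,69] z:[74/3,37] -> hit [30,37], descend [2, 20]
  N2 x:[44,63] y:[30,69] z:[74/3,37] -> miss, prune
  N20 x:[23,42] y:[33,62] z:[74/3,37] -> hit [33,37], descend [3, 13]
    N3 x:[23,37] y:[54,62] z:[74/3,37] -> miss, prune
    N13 x:[29,42] y:[33,52] z:[80/3,34] -> hit [33,34], descend [7, 18]
      N7 x:[37,42] y:[37,52] z:[80/3,29] -> miss, prune
      N18 x:[29,37] y:[33,40] z:[92/3,34] -> hit [33,34] leaf, test {P6(miss), P16@t=34}

Visited [0, 2, 20, 3, 13, 7, 18]. Tests: 7 box, 1 leaf. Nearest: P16.

== RESULT ==
7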